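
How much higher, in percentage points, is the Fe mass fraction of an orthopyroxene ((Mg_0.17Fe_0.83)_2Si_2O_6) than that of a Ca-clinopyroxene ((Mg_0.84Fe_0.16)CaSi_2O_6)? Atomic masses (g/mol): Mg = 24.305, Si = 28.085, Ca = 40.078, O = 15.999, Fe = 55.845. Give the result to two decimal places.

Fe in (Mg_0.17Fe_0.83)_2Si_2O_6: molar mass 253.130 g/mol; 1.66×55.845 = 92.703 g → 36.62 wt%.
Fe in (Mg_0.84Fe_0.16)CaSi_2O_6: molar mass 221.593 g/mol; 0.16×55.845 = 8.935 g → 4.03 wt%.
Difference = 36.62 − 4.03 = 32.59 percentage points.

32.59 percentage points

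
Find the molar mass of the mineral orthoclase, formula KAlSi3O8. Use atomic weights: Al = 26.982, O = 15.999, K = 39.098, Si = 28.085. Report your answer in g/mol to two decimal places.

278.33 g/mol

M = 1·39.098 + 1·26.982 + 3·28.085 + 8·15.999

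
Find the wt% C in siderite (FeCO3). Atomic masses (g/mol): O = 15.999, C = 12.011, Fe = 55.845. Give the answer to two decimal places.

10.37 mass %

Molar mass of FeCO3: 1*55.845 + 1*12.011 + 3*15.999 = 115.853 g/mol.
Mass of C per formula unit: 1 × 12.011 = 12.011 g.
Weight fraction C = 12.011 / 115.853 = 0.1037.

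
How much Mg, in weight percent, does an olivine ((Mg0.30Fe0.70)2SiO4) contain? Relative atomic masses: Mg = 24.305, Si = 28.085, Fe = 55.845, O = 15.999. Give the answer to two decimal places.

Molar mass of (Mg0.30Fe0.70)2SiO4: 0.60*24.305 + 1.40*55.845 + 1*28.085 + 4*15.999 = 184.847 g/mol.
Mass of Mg per formula unit: 0.60 × 24.305 = 14.583 g.
Weight fraction Mg = 14.583 / 184.847 = 0.0789.

7.89 weight percent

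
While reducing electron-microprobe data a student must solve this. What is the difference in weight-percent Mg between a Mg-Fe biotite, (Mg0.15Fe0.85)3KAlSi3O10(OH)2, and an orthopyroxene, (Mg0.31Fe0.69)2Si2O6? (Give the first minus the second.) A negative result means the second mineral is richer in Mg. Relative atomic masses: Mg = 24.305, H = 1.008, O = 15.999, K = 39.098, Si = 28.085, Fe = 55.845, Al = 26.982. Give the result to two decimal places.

-3.97 percentage points

First mineral: 10.937 g Mg in 497.681 g formula = 2.20 wt% Mg.
Second mineral: 15.069 g Mg in 244.299 g formula = 6.17 wt% Mg.
2.20% − 6.17% gives a difference of -3.97 percentage points.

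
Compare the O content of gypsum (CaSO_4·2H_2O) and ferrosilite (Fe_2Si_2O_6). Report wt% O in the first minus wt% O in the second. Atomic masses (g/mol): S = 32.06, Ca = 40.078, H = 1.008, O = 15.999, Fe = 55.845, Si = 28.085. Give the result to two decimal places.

19.38 percentage points

O in CaSO_4·2H_2O: molar mass 172.164 g/mol; 6×15.999 = 95.994 g → 55.76 wt%.
O in Fe_2Si_2O_6: molar mass 263.854 g/mol; 6×15.999 = 95.994 g → 36.38 wt%.
Difference = 55.76 − 36.38 = 19.38 percentage points.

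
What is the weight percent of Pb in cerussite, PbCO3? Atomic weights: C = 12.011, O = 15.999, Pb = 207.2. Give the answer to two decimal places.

77.54 mass %

M(PbCO3) = 267.208 g/mol.
Pb contributes 1 × 207.2 = 207.200 g per mole.
207.200/267.208 = 0.7754 → 77.54%.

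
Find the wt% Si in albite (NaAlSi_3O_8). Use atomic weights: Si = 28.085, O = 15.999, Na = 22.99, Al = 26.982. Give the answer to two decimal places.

32.13 mass %

Molar mass of NaAlSi_3O_8: 1*22.99 + 1*26.982 + 3*28.085 + 8*15.999 = 262.219 g/mol.
Mass of Si per formula unit: 3 × 28.085 = 84.255 g.
Weight fraction Si = 84.255 / 262.219 = 0.3213.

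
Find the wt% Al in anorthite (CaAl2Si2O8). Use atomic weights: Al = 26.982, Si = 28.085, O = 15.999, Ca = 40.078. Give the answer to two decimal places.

Formula mass = 1·40.078 + 2·26.982 + 2·28.085 + 8·15.999 = 278.204 g/mol, of which 53.964 g is Al.
So Al makes up 53.964/278.204 = 0.1940 of the mass, i.e. 19.40%.

19.40 mass %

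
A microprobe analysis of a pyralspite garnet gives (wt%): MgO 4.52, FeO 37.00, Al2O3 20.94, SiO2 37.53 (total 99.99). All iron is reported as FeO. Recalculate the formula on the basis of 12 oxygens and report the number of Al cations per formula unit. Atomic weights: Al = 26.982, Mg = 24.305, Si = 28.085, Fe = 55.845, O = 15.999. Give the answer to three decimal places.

4.52 wt% MgO ÷ 40.304 g/mol = 0.11215 mol, giving 0.11215 Mg and 0.11215 O.
37.00 wt% FeO ÷ 71.844 g/mol = 0.51500 mol, giving 0.51500 Fe and 0.51500 O.
20.94 wt% Al2O3 ÷ 101.961 g/mol = 0.20537 mol, giving 0.41074 Al and 0.61611 O.
37.53 wt% SiO2 ÷ 60.083 g/mol = 0.62464 mol, giving 0.62464 Si and 1.24928 O.
Oxygen sums to 2.49254; scaling by 12/2.49254 = 4.81437 puts the formula on 12 O.
Al: 0.41074 × 4.81437 = 1.977 atoms per formula unit.

1.977 Al apfu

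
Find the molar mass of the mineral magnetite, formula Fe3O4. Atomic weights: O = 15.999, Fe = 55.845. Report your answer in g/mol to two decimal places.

231.53 g/mol

Fe: 3 × 55.845 = 167.5350
O: 4 × 15.999 = 63.9960
Summing the contributions gives the formula mass.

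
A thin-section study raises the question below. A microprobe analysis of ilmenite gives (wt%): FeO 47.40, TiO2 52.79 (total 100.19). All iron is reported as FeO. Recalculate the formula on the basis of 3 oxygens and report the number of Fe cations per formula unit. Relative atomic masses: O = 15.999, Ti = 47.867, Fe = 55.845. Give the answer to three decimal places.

47.40 wt% FeO ÷ 71.844 g/mol = 0.65976 mol, giving 0.65976 Fe and 0.65976 O.
52.79 wt% TiO2 ÷ 79.865 g/mol = 0.66099 mol, giving 0.66099 Ti and 1.32198 O.
Oxygen sums to 1.98174; scaling by 3/1.98174 = 1.51382 puts the formula on 3 O.
Fe: 0.65976 × 1.51382 = 0.999 atoms per formula unit.

0.999 Fe apfu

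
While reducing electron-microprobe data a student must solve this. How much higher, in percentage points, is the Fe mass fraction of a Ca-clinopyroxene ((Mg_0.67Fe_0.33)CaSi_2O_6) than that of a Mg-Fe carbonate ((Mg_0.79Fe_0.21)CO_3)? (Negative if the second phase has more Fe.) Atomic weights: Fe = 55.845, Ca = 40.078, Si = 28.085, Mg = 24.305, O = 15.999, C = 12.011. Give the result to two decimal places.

M((Mg_0.67Fe_0.33)CaSi_2O_6) = 226.955 g/mol, so wt% Fe = 18.429/226.955 × 100 = 8.12%.
M((Mg_0.79Fe_0.21)CO_3) = 90.936 g/mol, so wt% Fe = 11.727/90.936 × 100 = 12.90%.
8.12 − 12.90 = -4.78 pp.

-4.78 percentage points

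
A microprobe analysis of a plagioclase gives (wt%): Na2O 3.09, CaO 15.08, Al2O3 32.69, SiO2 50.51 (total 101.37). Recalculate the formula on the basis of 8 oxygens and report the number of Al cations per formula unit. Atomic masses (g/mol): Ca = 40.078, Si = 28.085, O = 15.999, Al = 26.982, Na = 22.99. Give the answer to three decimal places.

1.732 Al apfu

Na2O (M=61.979): mol = 0.04986; Na = 0.09972, O = 0.04986.
CaO (M=56.077): mol = 0.26892; Ca = 0.26892, O = 0.26892.
Al2O3 (M=101.961): mol = 0.32061; Al = 0.64122, O = 0.96183.
SiO2 (M=60.083): mol = 0.84067; Si = 0.84067, O = 1.68134.
ΣO = 2.96195; factor = 8/ΣO = 2.70092.
Al apfu = 0.64122 × 2.70092 = 1.732.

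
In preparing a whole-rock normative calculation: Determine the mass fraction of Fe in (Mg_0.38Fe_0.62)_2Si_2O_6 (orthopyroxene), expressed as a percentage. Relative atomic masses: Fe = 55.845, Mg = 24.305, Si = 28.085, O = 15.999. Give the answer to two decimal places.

Formula mass = 0.76*24.305 + 1.24*55.845 + 2*28.085 + 6*15.999 = 239.884 g/mol, of which 69.248 g is Fe.
So Fe makes up 69.248/239.884 = 0.2887 of the mass, i.e. 28.87%.

28.87 wt%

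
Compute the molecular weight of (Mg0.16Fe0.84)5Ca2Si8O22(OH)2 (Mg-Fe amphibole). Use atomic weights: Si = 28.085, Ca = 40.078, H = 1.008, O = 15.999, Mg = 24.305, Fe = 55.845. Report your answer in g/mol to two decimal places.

944.82 g/mol

M = 0.80*24.305 + 4.20*55.845 + 2*40.078 + 8*28.085 + 24*15.999 + 2*1.008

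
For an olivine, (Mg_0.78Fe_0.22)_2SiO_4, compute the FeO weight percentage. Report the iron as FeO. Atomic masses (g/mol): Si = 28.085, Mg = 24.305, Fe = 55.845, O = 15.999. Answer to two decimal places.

20.45 wt%

Molar mass of (Mg_0.78Fe_0.22)_2SiO_4 = 1.56*24.305 + 0.44*55.845 + 1*28.085 + 4*15.999 = 154.569 g/mol.
Each formula unit contains 0.44 Fe, equivalent to 0.44/1 = 0.4400 mol FeO.
M(FeO) = 1×55.845 + 1×15.999 = 71.844 g/mol.
Mass of FeO per formula unit = 0.4400 × 71.844 = 31.611 g.
FeO wt% = 31.611 / 154.569 × 100 = 20.45%.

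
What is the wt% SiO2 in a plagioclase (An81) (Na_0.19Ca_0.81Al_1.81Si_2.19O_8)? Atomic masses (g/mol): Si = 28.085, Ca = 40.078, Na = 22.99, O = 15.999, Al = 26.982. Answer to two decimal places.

47.82 wt%

Formula mass = 275.167 g/mol.
2.19 Si → 2.1900 mol SiO2 per formula unit; M(SiO2) = 60.083, so SiO2 mass = 131.582 g.
131.582/275.167 × 100 = 47.82 wt%.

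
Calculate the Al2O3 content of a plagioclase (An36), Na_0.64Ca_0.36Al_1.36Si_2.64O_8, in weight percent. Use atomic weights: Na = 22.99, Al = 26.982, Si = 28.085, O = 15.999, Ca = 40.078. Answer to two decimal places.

Molar mass of Na_0.64Ca_0.36Al_1.36Si_2.64O_8 = 0.64*22.99 + 0.36*40.078 + 1.36*26.982 + 2.64*28.085 + 8*15.999 = 267.974 g/mol.
Each formula unit contains 1.36 Al, equivalent to 1.36/2 = 0.6800 mol Al2O3.
M(Al2O3) = 2×26.982 + 3×15.999 = 101.961 g/mol.
Mass of Al2O3 per formula unit = 0.6800 × 101.961 = 69.333 g.
Al2O3 wt% = 69.333 / 267.974 × 100 = 25.87%.

25.87 wt%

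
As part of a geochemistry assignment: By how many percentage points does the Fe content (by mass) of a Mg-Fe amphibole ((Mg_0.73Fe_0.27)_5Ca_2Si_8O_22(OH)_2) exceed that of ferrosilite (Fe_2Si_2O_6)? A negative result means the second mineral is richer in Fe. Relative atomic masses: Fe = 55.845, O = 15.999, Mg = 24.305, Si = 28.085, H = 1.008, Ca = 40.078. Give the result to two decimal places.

M((Mg_0.73Fe_0.27)_5Ca_2Si_8O_22(OH)_2) = 854.932 g/mol, so wt% Fe = 75.391/854.932 × 100 = 8.82%.
M(Fe_2Si_2O_6) = 263.854 g/mol, so wt% Fe = 111.690/263.854 × 100 = 42.33%.
8.82 − 42.33 = -33.51 pp.

-33.51 percentage points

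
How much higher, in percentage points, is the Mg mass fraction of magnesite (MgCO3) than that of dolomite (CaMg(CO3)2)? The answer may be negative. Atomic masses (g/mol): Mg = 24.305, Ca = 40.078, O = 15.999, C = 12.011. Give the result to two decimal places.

Mg in MgCO3: molar mass 84.313 g/mol; 1×24.305 = 24.305 g → 28.83 wt%.
Mg in CaMg(CO3)2: molar mass 184.399 g/mol; 1×24.305 = 24.305 g → 13.18 wt%.
Difference = 28.83 − 13.18 = 15.65 percentage points.

15.65 percentage points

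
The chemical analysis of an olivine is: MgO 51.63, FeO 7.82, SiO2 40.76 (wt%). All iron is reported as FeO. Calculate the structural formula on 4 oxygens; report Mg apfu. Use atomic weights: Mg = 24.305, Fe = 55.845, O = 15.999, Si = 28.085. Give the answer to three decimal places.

1.866 Mg apfu

MgO: 51.63/40.304 = 1.28101 mol → 1.28101 mol Mg, 1.28101 mol O.
FeO: 7.82/71.844 = 0.10885 mol → 0.10885 mol Fe, 0.10885 mol O.
SiO2: 40.76/60.083 = 0.67839 mol → 0.67839 mol Si, 1.35678 mol O.
Total oxygen = 2.74664 mol. Normalization factor = 4/2.74664 = 1.45632.
Mg per 4 O = 1.28101 × 1.45632 = 1.866.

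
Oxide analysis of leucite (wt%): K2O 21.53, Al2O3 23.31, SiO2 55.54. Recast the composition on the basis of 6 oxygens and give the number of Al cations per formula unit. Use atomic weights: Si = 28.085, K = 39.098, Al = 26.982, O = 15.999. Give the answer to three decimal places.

0.993 Al apfu

21.53 wt% K2O ÷ 94.195 g/mol = 0.22857 mol, giving 0.45714 K and 0.22857 O.
23.31 wt% Al2O3 ÷ 101.961 g/mol = 0.22862 mol, giving 0.45724 Al and 0.68586 O.
55.54 wt% SiO2 ÷ 60.083 g/mol = 0.92439 mol, giving 0.92439 Si and 1.84878 O.
Oxygen sums to 2.76321; scaling by 6/2.76321 = 2.17139 puts the formula on 6 O.
Al: 0.45724 × 2.17139 = 0.993 atoms per formula unit.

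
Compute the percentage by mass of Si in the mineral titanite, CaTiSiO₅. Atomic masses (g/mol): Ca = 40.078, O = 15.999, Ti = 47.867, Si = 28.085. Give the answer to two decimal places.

Formula mass = 1·40.078 + 1·47.867 + 1·28.085 + 5·15.999 = 196.025 g/mol, of which 28.085 g is Si.
So Si makes up 28.085/196.025 = 0.1433 of the mass, i.e. 14.33%.

14.33 mass %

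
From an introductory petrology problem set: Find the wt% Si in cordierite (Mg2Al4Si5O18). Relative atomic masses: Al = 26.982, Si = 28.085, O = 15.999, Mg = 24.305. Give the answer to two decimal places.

24.01 mass %

M(Mg2Al4Si5O18) = 584.945 g/mol.
Si contributes 5 × 28.085 = 140.425 g per mole.
140.425/584.945 = 0.2401 → 24.01%.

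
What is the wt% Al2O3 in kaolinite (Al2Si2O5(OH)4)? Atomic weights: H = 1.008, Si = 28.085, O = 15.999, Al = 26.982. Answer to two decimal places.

Formula mass = 258.157 g/mol.
2 Al → 1.0000 mol Al2O3 per formula unit; M(Al2O3) = 101.961, so Al2O3 mass = 101.961 g.
101.961/258.157 × 100 = 39.50 wt%.

39.50 wt%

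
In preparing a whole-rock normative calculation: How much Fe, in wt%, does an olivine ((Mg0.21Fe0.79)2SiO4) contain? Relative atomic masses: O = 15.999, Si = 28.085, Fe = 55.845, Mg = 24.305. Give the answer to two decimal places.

46.31 wt%

Formula mass = 0.42×24.305 + 1.58×55.845 + 1×28.085 + 4×15.999 = 190.524 g/mol, of which 88.235 g is Fe.
So Fe makes up 88.235/190.524 = 0.4631 of the mass, i.e. 46.31%.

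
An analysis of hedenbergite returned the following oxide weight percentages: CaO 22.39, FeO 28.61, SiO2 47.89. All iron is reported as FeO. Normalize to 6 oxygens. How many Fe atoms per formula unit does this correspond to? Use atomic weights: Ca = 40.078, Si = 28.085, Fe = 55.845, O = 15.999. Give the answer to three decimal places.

CaO: 22.39/56.077 = 0.39927 mol → 0.39927 mol Ca, 0.39927 mol O.
FeO: 28.61/71.844 = 0.39822 mol → 0.39822 mol Fe, 0.39822 mol O.
SiO2: 47.89/60.083 = 0.79706 mol → 0.79706 mol Si, 1.59412 mol O.
Total oxygen = 2.39161 mol. Normalization factor = 6/2.39161 = 2.50877.
Fe per 6 O = 0.39822 × 2.50877 = 0.999.

0.999 Fe apfu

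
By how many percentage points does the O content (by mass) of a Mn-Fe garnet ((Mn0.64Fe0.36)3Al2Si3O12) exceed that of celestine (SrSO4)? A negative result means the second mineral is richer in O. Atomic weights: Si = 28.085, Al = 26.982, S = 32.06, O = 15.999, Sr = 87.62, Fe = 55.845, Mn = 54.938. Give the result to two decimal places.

3.87 percentage points

First mineral: 191.988 g O in 496.001 g formula = 38.71 wt% O.
Second mineral: 63.996 g O in 183.676 g formula = 34.84 wt% O.
38.71% − 34.84% gives a difference of 3.87 percentage points.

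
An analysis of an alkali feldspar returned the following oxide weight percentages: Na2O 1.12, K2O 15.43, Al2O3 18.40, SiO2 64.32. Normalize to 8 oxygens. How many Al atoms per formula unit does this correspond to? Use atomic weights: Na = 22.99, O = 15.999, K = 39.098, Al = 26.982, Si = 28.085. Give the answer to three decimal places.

Na2O: 1.12/61.979 = 0.01807 mol → 0.03614 mol Na, 0.01807 mol O.
K2O: 15.43/94.195 = 0.16381 mol → 0.32762 mol K, 0.16381 mol O.
Al2O3: 18.40/101.961 = 0.18046 mol → 0.36092 mol Al, 0.54138 mol O.
SiO2: 64.32/60.083 = 1.07052 mol → 1.07052 mol Si, 2.14104 mol O.
Total oxygen = 2.86430 mol. Normalization factor = 8/2.86430 = 2.79300.
Al per 8 O = 0.36092 × 2.79300 = 1.008.

1.008 Al apfu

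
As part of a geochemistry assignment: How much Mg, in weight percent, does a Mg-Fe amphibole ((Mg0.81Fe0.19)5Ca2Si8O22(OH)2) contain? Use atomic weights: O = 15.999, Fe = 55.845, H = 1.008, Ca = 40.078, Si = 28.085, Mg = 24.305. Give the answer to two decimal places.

Molar mass of (Mg0.81Fe0.19)5Ca2Si8O22(OH)2: 4.05×24.305 + 0.95×55.845 + 2×40.078 + 8×28.085 + 24×15.999 + 2×1.008 = 842.316 g/mol.
Mass of Mg per formula unit: 4.05 × 24.305 = 98.435 g.
Weight fraction Mg = 98.435 / 842.316 = 0.1169.

11.69 weight percent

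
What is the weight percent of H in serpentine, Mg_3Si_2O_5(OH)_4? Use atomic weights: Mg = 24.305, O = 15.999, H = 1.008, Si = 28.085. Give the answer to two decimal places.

Molar mass of Mg_3Si_2O_5(OH)_4: 3×24.305 + 2×28.085 + 9×15.999 + 4×1.008 = 277.108 g/mol.
Mass of H per formula unit: 4 × 1.008 = 4.032 g.
Weight fraction H = 4.032 / 277.108 = 0.0146.

1.46 weight percent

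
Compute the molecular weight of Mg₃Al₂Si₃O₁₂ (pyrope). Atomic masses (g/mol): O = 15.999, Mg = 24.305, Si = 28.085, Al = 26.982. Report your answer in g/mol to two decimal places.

403.12 g/mol

M = 3*24.305 + 2*26.982 + 3*28.085 + 12*15.999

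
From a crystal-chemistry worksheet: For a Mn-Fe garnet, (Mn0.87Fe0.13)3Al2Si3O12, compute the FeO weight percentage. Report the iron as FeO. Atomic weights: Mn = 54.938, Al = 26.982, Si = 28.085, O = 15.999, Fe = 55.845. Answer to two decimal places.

5.66 wt%

Formula mass = 495.375 g/mol.
0.39 Fe → 0.3900 mol FeO per formula unit; M(FeO) = 71.844, so FeO mass = 28.019 g.
28.019/495.375 × 100 = 5.66 wt%.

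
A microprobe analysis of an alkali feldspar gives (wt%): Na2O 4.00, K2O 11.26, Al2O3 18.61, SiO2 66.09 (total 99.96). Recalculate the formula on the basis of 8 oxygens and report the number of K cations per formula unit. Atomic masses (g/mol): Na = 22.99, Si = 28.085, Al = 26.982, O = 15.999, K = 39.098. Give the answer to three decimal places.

0.652 K apfu

4.00 wt% Na2O ÷ 61.979 g/mol = 0.06454 mol, giving 0.12908 Na and 0.06454 O.
11.26 wt% K2O ÷ 94.195 g/mol = 0.11954 mol, giving 0.23908 K and 0.11954 O.
18.61 wt% Al2O3 ÷ 101.961 g/mol = 0.18252 mol, giving 0.36504 Al and 0.54756 O.
66.09 wt% SiO2 ÷ 60.083 g/mol = 1.09998 mol, giving 1.09998 Si and 2.19996 O.
Oxygen sums to 2.93160; scaling by 8/2.93160 = 2.72889 puts the formula on 8 O.
K: 0.23908 × 2.72889 = 0.652 atoms per formula unit.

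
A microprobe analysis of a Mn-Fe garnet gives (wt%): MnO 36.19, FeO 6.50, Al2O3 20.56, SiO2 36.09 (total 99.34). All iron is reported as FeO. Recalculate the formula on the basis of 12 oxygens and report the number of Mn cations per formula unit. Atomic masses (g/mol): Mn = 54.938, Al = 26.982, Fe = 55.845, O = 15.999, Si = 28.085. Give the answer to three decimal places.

MnO (M=70.937): mol = 0.51017; Mn = 0.51017, O = 0.51017.
FeO (M=71.844): mol = 0.09047; Fe = 0.09047, O = 0.09047.
Al2O3 (M=101.961): mol = 0.20165; Al = 0.40330, O = 0.60495.
SiO2 (M=60.083): mol = 0.60067; Si = 0.60067, O = 1.20134.
ΣO = 2.40693; factor = 12/ΣO = 4.98560.
Mn apfu = 0.51017 × 4.98560 = 2.544.

2.544 Mn apfu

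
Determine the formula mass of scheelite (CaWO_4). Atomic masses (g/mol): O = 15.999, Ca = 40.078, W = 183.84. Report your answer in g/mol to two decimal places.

287.91 g/mol

Ca: 1 × 40.078 = 40.0780
W: 1 × 183.84 = 183.8400
O: 4 × 15.999 = 63.9960
Summing the contributions gives the formula mass.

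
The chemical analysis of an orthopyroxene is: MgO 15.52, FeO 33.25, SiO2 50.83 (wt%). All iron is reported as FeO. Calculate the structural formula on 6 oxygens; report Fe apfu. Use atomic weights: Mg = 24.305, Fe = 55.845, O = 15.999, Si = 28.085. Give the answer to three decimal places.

MgO: 15.52/40.304 = 0.38507 mol → 0.38507 mol Mg, 0.38507 mol O.
FeO: 33.25/71.844 = 0.46281 mol → 0.46281 mol Fe, 0.46281 mol O.
SiO2: 50.83/60.083 = 0.84600 mol → 0.84600 mol Si, 1.69200 mol O.
Total oxygen = 2.53988 mol. Normalization factor = 6/2.53988 = 2.36232.
Fe per 6 O = 0.46281 × 2.36232 = 1.093.

1.093 Fe apfu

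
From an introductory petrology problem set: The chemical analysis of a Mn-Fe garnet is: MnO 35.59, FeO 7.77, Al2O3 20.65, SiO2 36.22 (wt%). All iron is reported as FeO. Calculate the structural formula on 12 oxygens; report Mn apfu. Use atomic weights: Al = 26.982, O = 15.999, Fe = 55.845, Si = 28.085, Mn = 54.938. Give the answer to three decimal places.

2.485 Mn apfu

MnO: 35.59/70.937 = 0.50171 mol → 0.50171 mol Mn, 0.50171 mol O.
FeO: 7.77/71.844 = 0.10815 mol → 0.10815 mol Fe, 0.10815 mol O.
Al2O3: 20.65/101.961 = 0.20253 mol → 0.40506 mol Al, 0.60759 mol O.
SiO2: 36.22/60.083 = 0.60283 mol → 0.60283 mol Si, 1.20566 mol O.
Total oxygen = 2.42311 mol. Normalization factor = 12/2.42311 = 4.95231.
Mn per 12 O = 0.50171 × 4.95231 = 2.485.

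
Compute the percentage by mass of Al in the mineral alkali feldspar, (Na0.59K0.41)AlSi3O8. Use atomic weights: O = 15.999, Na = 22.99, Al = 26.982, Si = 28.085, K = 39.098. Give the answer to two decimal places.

10.04 weight percent

Molar mass of (Na0.59K0.41)AlSi3O8: 0.59×22.99 + 0.41×39.098 + 1×26.982 + 3×28.085 + 8×15.999 = 268.823 g/mol.
Mass of Al per formula unit: 1 × 26.982 = 26.982 g.
Weight fraction Al = 26.982 / 268.823 = 0.1004.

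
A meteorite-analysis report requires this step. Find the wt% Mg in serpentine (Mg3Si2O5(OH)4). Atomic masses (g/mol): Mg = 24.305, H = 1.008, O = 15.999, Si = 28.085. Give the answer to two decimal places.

26.31 mass %

M(Mg3Si2O5(OH)4) = 277.108 g/mol.
Mg contributes 3 × 24.305 = 72.915 g per mole.
72.915/277.108 = 0.2631 → 26.31%.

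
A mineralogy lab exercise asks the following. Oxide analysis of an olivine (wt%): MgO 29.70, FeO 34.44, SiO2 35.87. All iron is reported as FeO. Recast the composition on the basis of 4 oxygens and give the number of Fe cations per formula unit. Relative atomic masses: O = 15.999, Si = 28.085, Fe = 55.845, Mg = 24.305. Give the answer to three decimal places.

0.796 Fe apfu

29.70 wt% MgO ÷ 40.304 g/mol = 0.73690 mol, giving 0.73690 Mg and 0.73690 O.
34.44 wt% FeO ÷ 71.844 g/mol = 0.47937 mol, giving 0.47937 Fe and 0.47937 O.
35.87 wt% SiO2 ÷ 60.083 g/mol = 0.59701 mol, giving 0.59701 Si and 1.19402 O.
Oxygen sums to 2.41029; scaling by 4/2.41029 = 1.65955 puts the formula on 4 O.
Fe: 0.47937 × 1.65955 = 0.796 atoms per formula unit.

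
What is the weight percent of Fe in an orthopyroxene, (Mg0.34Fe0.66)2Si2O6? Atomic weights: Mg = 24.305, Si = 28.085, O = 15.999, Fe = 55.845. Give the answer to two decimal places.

Formula mass = 0.68*24.305 + 1.32*55.845 + 2*28.085 + 6*15.999 = 242.407 g/mol, of which 73.715 g is Fe.
So Fe makes up 73.715/242.407 = 0.3041 of the mass, i.e. 30.41%.

30.41 mass %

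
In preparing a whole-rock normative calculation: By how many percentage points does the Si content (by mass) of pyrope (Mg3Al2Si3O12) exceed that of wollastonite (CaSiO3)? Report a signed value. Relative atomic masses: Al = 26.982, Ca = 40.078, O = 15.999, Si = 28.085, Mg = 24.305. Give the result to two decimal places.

-3.28 percentage points

M(Mg3Al2Si3O12) = 403.122 g/mol, so wt% Si = 84.255/403.122 × 100 = 20.90%.
M(CaSiO3) = 116.160 g/mol, so wt% Si = 28.085/116.160 × 100 = 24.18%.
20.90 − 24.18 = -3.28 pp.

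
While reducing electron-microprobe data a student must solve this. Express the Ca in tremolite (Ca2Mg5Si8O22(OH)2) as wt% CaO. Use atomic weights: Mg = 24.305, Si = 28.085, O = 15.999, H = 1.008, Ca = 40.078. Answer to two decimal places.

Formula mass = 812.353 g/mol.
2 Ca → 2.0000 mol CaO per formula unit; M(CaO) = 56.077, so CaO mass = 112.154 g.
112.154/812.353 × 100 = 13.81 wt%.

13.81 wt%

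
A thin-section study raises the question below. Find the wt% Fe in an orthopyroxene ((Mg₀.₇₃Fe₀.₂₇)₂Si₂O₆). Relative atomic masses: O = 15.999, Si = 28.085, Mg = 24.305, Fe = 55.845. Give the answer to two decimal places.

M((Mg₀.₇₃Fe₀.₂₇)₂Si₂O₆) = 217.806 g/mol.
Fe contributes 0.54 × 55.845 = 30.156 g per mole.
30.156/217.806 = 0.1385 → 13.85%.

13.85 mass %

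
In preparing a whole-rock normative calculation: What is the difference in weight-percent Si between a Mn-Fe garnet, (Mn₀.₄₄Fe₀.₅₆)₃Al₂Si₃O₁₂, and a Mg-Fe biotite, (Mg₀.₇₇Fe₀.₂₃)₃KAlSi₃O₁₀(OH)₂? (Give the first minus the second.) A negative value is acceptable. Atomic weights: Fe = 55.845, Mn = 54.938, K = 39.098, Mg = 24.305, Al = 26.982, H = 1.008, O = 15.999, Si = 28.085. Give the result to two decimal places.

Si in (Mn₀.₄₄Fe₀.₅₆)₃Al₂Si₃O₁₂: molar mass 496.545 g/mol; 3×28.085 = 84.255 g → 16.97 wt%.
Si in (Mg₀.₇₇Fe₀.₂₃)₃KAlSi₃O₁₀(OH)₂: molar mass 439.017 g/mol; 3×28.085 = 84.255 g → 19.19 wt%.
Difference = 16.97 − 19.19 = -2.22 percentage points.

-2.22 percentage points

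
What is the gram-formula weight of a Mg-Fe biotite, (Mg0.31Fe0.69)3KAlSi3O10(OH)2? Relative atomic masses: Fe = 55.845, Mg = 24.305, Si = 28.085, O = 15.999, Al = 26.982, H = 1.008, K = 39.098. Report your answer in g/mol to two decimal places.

482.54 g/mol

M = 0.93×24.305 + 2.07×55.845 + 1×39.098 + 1×26.982 + 3×28.085 + 12×15.999 + 2×1.008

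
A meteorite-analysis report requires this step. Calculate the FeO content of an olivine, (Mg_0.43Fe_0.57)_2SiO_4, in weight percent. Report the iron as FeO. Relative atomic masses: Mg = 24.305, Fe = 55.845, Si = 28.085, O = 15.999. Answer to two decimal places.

46.36 wt%

M((Mg_0.43Fe_0.57)_2SiO_4) = 176.647 g/mol; M(FeO) = 71.844 g/mol.
Moles FeO per formula unit = 1.14 Fe ÷ 1 = 1.1400.
FeO fraction = (1.1400 × 71.844) / 176.647 = 81.902/176.647 = 0.4636.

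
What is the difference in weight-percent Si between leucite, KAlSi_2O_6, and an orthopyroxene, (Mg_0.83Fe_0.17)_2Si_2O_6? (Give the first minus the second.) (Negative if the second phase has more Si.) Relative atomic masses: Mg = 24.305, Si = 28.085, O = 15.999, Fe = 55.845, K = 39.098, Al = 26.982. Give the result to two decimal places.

-0.82 percentage points

Si in KAlSi_2O_6: molar mass 218.244 g/mol; 2×28.085 = 56.170 g → 25.74 wt%.
Si in (Mg_0.83Fe_0.17)_2Si_2O_6: molar mass 211.498 g/mol; 2×28.085 = 56.170 g → 26.56 wt%.
Difference = 25.74 − 26.56 = -0.82 percentage points.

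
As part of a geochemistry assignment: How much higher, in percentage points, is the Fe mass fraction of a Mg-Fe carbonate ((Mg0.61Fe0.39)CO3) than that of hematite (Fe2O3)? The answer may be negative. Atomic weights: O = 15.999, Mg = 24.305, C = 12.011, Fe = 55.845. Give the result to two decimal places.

First mineral: 21.780 g Fe in 96.614 g formula = 22.54 wt% Fe.
Second mineral: 111.690 g Fe in 159.687 g formula = 69.94 wt% Fe.
22.54% − 69.94% gives a difference of -47.40 percentage points.

-47.40 percentage points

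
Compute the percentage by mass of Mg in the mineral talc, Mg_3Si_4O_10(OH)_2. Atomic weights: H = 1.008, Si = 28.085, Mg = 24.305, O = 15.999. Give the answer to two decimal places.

19.23 mass %

Molar mass of Mg_3Si_4O_10(OH)_2: 3*24.305 + 4*28.085 + 12*15.999 + 2*1.008 = 379.259 g/mol.
Mass of Mg per formula unit: 3 × 24.305 = 72.915 g.
Weight fraction Mg = 72.915 / 379.259 = 0.1923.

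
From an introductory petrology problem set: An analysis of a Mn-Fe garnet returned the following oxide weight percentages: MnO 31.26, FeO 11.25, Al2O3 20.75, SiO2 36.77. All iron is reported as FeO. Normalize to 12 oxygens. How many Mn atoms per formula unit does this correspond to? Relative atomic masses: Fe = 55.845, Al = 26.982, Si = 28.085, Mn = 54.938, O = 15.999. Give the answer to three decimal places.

2.175 Mn apfu

MnO: 31.26/70.937 = 0.44067 mol → 0.44067 mol Mn, 0.44067 mol O.
FeO: 11.25/71.844 = 0.15659 mol → 0.15659 mol Fe, 0.15659 mol O.
Al2O3: 20.75/101.961 = 0.20351 mol → 0.40702 mol Al, 0.61053 mol O.
SiO2: 36.77/60.083 = 0.61199 mol → 0.61199 mol Si, 1.22398 mol O.
Total oxygen = 2.43177 mol. Normalization factor = 12/2.43177 = 4.93468.
Mn per 12 O = 0.44067 × 4.93468 = 2.175.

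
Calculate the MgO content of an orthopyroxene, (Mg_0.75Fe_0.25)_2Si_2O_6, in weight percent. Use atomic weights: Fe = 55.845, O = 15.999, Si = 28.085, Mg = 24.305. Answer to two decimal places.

M((Mg_0.75Fe_0.25)_2Si_2O_6) = 216.544 g/mol; M(MgO) = 40.304 g/mol.
Moles MgO per formula unit = 1.50 Mg ÷ 1 = 1.5000.
MgO fraction = (1.5000 × 40.304) / 216.544 = 60.456/216.544 = 0.2792.

27.92 wt%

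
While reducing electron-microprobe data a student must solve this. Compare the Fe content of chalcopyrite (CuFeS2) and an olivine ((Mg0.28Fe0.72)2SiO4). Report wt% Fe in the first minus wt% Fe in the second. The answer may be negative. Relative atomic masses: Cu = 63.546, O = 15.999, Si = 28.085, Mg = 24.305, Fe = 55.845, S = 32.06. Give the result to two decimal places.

-12.78 percentage points

M(CuFeS2) = 183.511 g/mol, so wt% Fe = 55.845/183.511 × 100 = 30.43%.
M((Mg0.28Fe0.72)2SiO4) = 186.109 g/mol, so wt% Fe = 80.417/186.109 × 100 = 43.21%.
30.43 − 43.21 = -12.78 pp.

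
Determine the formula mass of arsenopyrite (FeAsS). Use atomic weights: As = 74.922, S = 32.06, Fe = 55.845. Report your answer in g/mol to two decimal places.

162.83 g/mol

Fe: 1 × 55.845 = 55.8450
As: 1 × 74.922 = 74.9220
S: 1 × 32.06 = 32.0600
Summing the contributions gives the formula mass.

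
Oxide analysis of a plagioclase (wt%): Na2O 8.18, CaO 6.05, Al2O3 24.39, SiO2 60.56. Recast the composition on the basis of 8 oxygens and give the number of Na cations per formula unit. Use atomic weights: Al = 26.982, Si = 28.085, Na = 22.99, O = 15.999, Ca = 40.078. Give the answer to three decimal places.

0.710 Na apfu

Na2O: 8.18/61.979 = 0.13198 mol → 0.26396 mol Na, 0.13198 mol O.
CaO: 6.05/56.077 = 0.10789 mol → 0.10789 mol Ca, 0.10789 mol O.
Al2O3: 24.39/101.961 = 0.23921 mol → 0.47842 mol Al, 0.71763 mol O.
SiO2: 60.56/60.083 = 1.00794 mol → 1.00794 mol Si, 2.01588 mol O.
Total oxygen = 2.97338 mol. Normalization factor = 8/2.97338 = 2.69054.
Na per 8 O = 0.26396 × 2.69054 = 0.710.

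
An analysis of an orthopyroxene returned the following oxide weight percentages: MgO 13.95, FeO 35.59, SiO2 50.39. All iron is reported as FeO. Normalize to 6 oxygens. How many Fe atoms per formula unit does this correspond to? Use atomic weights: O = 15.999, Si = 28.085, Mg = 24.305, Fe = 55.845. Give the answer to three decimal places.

MgO: 13.95/40.304 = 0.34612 mol → 0.34612 mol Mg, 0.34612 mol O.
FeO: 35.59/71.844 = 0.49538 mol → 0.49538 mol Fe, 0.49538 mol O.
SiO2: 50.39/60.083 = 0.83867 mol → 0.83867 mol Si, 1.67734 mol O.
Total oxygen = 2.51884 mol. Normalization factor = 6/2.51884 = 2.38205.
Fe per 6 O = 0.49538 × 2.38205 = 1.180.

1.180 Fe apfu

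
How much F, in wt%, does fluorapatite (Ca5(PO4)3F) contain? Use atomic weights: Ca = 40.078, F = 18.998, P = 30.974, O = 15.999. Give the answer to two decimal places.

3.77 wt%

Molar mass of Ca5(PO4)3F: 5·40.078 + 3·30.974 + 12·15.999 + 1·18.998 = 504.298 g/mol.
Mass of F per formula unit: 1 × 18.998 = 18.998 g.
Weight fraction F = 18.998 / 504.298 = 0.0377.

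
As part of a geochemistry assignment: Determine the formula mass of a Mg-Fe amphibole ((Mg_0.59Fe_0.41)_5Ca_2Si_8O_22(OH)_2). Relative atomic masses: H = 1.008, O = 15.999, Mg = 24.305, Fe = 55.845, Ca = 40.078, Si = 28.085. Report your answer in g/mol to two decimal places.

877.01 g/mol

M = 2.95·24.305 + 2.05·55.845 + 2·40.078 + 8·28.085 + 24·15.999 + 2·1.008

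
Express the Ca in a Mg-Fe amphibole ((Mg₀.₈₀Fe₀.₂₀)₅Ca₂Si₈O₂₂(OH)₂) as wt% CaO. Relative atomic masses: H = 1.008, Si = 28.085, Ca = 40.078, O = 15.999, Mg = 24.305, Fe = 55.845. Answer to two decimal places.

M((Mg₀.₈₀Fe₀.₂₀)₅Ca₂Si₈O₂₂(OH)₂) = 843.893 g/mol; M(CaO) = 56.077 g/mol.
Moles CaO per formula unit = 2 Ca ÷ 1 = 2.0000.
CaO fraction = (2.0000 × 56.077) / 843.893 = 112.154/843.893 = 0.1329.

13.29 wt%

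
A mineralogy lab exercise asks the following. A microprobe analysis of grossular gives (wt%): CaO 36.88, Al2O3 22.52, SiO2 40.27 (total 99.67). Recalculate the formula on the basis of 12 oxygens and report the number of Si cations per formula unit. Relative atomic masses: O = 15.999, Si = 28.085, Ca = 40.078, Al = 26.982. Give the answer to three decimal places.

3.023 Si apfu

CaO (M=56.077): mol = 0.65767; Ca = 0.65767, O = 0.65767.
Al2O3 (M=101.961): mol = 0.22087; Al = 0.44174, O = 0.66261.
SiO2 (M=60.083): mol = 0.67024; Si = 0.67024, O = 1.34048.
ΣO = 2.66076; factor = 12/ΣO = 4.50999.
Si apfu = 0.67024 × 4.50999 = 3.023.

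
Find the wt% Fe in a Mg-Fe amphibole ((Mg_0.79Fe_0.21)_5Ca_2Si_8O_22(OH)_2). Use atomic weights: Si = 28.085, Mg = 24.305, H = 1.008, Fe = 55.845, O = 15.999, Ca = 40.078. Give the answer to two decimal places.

6.94 weight percent

M((Mg_0.79Fe_0.21)_5Ca_2Si_8O_22(OH)_2) = 845.470 g/mol.
Fe contributes 1.05 × 55.845 = 58.637 g per mole.
58.637/845.470 = 0.0694 → 6.94%.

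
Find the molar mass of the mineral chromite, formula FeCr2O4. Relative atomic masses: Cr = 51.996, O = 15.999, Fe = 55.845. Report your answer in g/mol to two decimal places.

223.83 g/mol

The formula mass is the sum 1*55.845 + 2*51.996 + 4*15.999.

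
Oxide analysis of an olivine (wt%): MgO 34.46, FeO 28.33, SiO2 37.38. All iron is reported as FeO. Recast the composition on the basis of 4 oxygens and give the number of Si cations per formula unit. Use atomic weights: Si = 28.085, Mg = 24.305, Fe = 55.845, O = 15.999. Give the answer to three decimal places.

MgO (M=40.304): mol = 0.85500; Mg = 0.85500, O = 0.85500.
FeO (M=71.844): mol = 0.39433; Fe = 0.39433, O = 0.39433.
SiO2 (M=60.083): mol = 0.62214; Si = 0.62214, O = 1.24428.
ΣO = 2.49361; factor = 4/ΣO = 1.60410.
Si apfu = 0.62214 × 1.60410 = 0.998.

0.998 Si apfu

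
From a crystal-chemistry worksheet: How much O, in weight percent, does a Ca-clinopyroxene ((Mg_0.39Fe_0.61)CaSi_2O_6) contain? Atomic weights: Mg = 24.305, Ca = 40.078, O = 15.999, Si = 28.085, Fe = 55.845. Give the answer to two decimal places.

40.71 weight percent

Molar mass of (Mg_0.39Fe_0.61)CaSi_2O_6: 0.39×24.305 + 0.61×55.845 + 1×40.078 + 2×28.085 + 6×15.999 = 235.786 g/mol.
Mass of O per formula unit: 6 × 15.999 = 95.994 g.
Weight fraction O = 95.994 / 235.786 = 0.4071.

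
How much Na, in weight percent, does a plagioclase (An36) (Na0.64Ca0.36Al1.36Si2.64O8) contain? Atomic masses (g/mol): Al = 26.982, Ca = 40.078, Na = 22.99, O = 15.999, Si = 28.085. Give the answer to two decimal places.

5.49 weight percent

M(Na0.64Ca0.36Al1.36Si2.64O8) = 267.974 g/mol.
Na contributes 0.64 × 22.99 = 14.714 g per mole.
14.714/267.974 = 0.0549 → 5.49%.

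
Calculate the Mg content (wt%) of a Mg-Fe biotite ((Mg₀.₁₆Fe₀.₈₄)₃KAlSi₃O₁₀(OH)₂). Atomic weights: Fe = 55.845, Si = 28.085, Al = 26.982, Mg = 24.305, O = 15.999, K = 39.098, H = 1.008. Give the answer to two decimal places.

M((Mg₀.₁₆Fe₀.₈₄)₃KAlSi₃O₁₀(OH)₂) = 496.735 g/mol.
Mg contributes 0.48 × 24.305 = 11.666 g per mole.
11.666/496.735 = 0.0235 → 2.35%.

2.35 wt%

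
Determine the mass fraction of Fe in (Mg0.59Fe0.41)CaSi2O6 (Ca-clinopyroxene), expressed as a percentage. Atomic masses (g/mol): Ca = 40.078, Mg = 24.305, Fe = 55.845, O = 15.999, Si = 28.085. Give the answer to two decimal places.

Molar mass of (Mg0.59Fe0.41)CaSi2O6: 0.59·24.305 + 0.41·55.845 + 1·40.078 + 2·28.085 + 6·15.999 = 229.478 g/mol.
Mass of Fe per formula unit: 0.41 × 55.845 = 22.896 g.
Weight fraction Fe = 22.896 / 229.478 = 0.0998.

9.98 mass %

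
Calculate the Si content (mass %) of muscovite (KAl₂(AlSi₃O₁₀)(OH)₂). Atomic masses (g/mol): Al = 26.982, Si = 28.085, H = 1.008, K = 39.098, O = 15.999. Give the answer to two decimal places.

21.15 mass %

Molar mass of KAl₂(AlSi₃O₁₀)(OH)₂: 1·39.098 + 3·26.982 + 3·28.085 + 12·15.999 + 2·1.008 = 398.303 g/mol.
Mass of Si per formula unit: 3 × 28.085 = 84.255 g.
Weight fraction Si = 84.255 / 398.303 = 0.2115.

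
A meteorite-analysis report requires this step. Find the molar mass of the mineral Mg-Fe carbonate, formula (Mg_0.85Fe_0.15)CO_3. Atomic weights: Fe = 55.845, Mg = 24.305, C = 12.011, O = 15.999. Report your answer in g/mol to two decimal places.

The formula mass is the sum 0.85×24.305 + 0.15×55.845 + 1×12.011 + 3×15.999.

89.04 g/mol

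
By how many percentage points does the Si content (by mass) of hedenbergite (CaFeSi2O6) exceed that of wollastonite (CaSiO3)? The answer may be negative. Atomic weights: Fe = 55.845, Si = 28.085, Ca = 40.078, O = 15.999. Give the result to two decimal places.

M(CaFeSi2O6) = 248.087 g/mol, so wt% Si = 56.170/248.087 × 100 = 22.64%.
M(CaSiO3) = 116.160 g/mol, so wt% Si = 28.085/116.160 × 100 = 24.18%.
22.64 − 24.18 = -1.54 pp.

-1.54 percentage points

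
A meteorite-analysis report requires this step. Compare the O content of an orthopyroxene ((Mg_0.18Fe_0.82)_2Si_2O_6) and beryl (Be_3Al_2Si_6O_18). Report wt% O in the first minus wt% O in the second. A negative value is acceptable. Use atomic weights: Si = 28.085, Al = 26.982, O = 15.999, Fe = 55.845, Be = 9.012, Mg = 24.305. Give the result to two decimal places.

-15.56 percentage points

O in (Mg_0.18Fe_0.82)_2Si_2O_6: molar mass 252.500 g/mol; 6×15.999 = 95.994 g → 38.02 wt%.
O in Be_3Al_2Si_6O_18: molar mass 537.492 g/mol; 18×15.999 = 287.982 g → 53.58 wt%.
Difference = 38.02 − 53.58 = -15.56 percentage points.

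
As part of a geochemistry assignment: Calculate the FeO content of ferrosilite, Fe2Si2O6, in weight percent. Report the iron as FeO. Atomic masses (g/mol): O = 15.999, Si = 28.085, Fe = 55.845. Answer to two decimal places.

54.46 wt%

Formula mass = 263.854 g/mol.
2 Fe → 2.0000 mol FeO per formula unit; M(FeO) = 71.844, so FeO mass = 143.688 g.
143.688/263.854 × 100 = 54.46 wt%.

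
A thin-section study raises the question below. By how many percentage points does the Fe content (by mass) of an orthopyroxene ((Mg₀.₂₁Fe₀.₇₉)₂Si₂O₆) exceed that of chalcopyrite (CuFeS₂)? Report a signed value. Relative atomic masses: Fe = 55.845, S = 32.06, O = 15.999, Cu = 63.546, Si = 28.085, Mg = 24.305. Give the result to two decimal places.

First mineral: 88.235 g Fe in 250.607 g formula = 35.21 wt% Fe.
Second mineral: 55.845 g Fe in 183.511 g formula = 30.43 wt% Fe.
35.21% − 30.43% gives a difference of 4.78 percentage points.

4.78 percentage points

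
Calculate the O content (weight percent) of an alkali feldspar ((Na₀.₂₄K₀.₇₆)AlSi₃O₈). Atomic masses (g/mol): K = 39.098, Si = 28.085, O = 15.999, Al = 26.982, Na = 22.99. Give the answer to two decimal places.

46.63 weight percent

Molar mass of (Na₀.₂₄K₀.₇₆)AlSi₃O₈: 0.24·22.99 + 0.76·39.098 + 1·26.982 + 3·28.085 + 8·15.999 = 274.461 g/mol.
Mass of O per formula unit: 8 × 15.999 = 127.992 g.
Weight fraction O = 127.992 / 274.461 = 0.4663.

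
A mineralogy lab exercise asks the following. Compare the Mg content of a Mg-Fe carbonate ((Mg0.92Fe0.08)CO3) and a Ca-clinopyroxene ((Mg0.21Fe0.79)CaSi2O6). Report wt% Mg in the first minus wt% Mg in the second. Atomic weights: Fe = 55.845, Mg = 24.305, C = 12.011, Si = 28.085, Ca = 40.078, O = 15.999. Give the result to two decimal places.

Mg in (Mg0.92Fe0.08)CO3: molar mass 86.836 g/mol; 0.92×24.305 = 22.361 g → 25.75 wt%.
Mg in (Mg0.21Fe0.79)CaSi2O6: molar mass 241.464 g/mol; 0.21×24.305 = 5.104 g → 2.11 wt%.
Difference = 25.75 − 2.11 = 23.64 percentage points.

23.64 percentage points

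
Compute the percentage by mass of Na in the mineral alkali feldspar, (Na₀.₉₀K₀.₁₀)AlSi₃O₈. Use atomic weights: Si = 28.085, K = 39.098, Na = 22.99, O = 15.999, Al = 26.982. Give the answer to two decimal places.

Molar mass of (Na₀.₉₀K₀.₁₀)AlSi₃O₈: 0.90*22.99 + 0.10*39.098 + 1*26.982 + 3*28.085 + 8*15.999 = 263.830 g/mol.
Mass of Na per formula unit: 0.90 × 22.99 = 20.691 g.
Weight fraction Na = 20.691 / 263.830 = 0.0784.

7.84 weight percent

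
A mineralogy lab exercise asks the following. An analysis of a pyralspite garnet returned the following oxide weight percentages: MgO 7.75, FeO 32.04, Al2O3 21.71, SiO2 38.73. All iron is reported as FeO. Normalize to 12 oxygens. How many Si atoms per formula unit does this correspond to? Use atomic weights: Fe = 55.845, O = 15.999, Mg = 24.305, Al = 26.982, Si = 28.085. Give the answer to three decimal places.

3.014 Si apfu

7.75 wt% MgO ÷ 40.304 g/mol = 0.19229 mol, giving 0.19229 Mg and 0.19229 O.
32.04 wt% FeO ÷ 71.844 g/mol = 0.44597 mol, giving 0.44597 Fe and 0.44597 O.
21.71 wt% Al2O3 ÷ 101.961 g/mol = 0.21292 mol, giving 0.42584 Al and 0.63876 O.
38.73 wt% SiO2 ÷ 60.083 g/mol = 0.64461 mol, giving 0.64461 Si and 1.28922 O.
Oxygen sums to 2.56624; scaling by 12/2.56624 = 4.67610 puts the formula on 12 O.
Si: 0.64461 × 4.67610 = 3.014 atoms per formula unit.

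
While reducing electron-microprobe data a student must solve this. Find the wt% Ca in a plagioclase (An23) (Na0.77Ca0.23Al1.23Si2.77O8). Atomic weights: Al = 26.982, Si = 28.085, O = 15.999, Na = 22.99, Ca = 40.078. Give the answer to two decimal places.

3.47 weight percent

Molar mass of Na0.77Ca0.23Al1.23Si2.77O8: 0.77·22.99 + 0.23·40.078 + 1.23·26.982 + 2.77·28.085 + 8·15.999 = 265.896 g/mol.
Mass of Ca per formula unit: 0.23 × 40.078 = 9.218 g.
Weight fraction Ca = 9.218 / 265.896 = 0.0347.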